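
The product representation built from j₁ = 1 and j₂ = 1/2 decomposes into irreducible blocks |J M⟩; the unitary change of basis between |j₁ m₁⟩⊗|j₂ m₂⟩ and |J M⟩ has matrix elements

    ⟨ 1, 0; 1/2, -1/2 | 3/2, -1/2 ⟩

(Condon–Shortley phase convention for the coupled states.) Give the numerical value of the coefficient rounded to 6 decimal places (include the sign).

+0.816497  (= +√(2/3))

j₁+j₂−J=0  J+j₁−j₂=2  J−j₁+j₂=1  j₁+j₂+J+1=4
(j₁±m₁, j₂±m₂, J±M) = (1,1,0,1,1,2)
P² = 2/3
sum k=0..0:
  [0] +1/1 = 1
S = 1
C² = P²·S² = 2/3 ; C = +0.816497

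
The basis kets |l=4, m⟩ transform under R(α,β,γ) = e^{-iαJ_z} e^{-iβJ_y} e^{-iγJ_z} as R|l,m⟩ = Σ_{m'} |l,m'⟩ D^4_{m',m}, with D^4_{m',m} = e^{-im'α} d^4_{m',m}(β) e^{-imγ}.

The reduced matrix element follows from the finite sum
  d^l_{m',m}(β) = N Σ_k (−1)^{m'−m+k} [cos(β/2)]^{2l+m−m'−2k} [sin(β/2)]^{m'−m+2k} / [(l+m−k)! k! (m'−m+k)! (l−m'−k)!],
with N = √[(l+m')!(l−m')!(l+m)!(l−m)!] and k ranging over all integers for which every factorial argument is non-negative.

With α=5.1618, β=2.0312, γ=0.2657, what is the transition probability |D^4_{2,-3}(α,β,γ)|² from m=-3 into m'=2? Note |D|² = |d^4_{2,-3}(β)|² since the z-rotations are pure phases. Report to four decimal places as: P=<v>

First d^4_{2,-3}(β=2.0312), then the phase factors e^{-i(2)α} and e^{-i(-3)γ}:
Half-angle: c=0.527110, s=0.849797. N=√(720·2·1·5040)=2693.993318
k: max(0,(-3)−(2))=0 … min(4+(-3),4−(2))=1
  k=0: (−1)^5·2693.9933/(240)·0.5271^3·0.8498^5 = -0.728560
  k=1: (−1)^6·2693.9933/(720)·0.5271^1·0.8498^7 = +0.631207
d^4_{2,-3}(2.0312) = -0.728560 +0.631207 = -0.097353
|D^4_{2,-3}|² = |d^4_{2,-3}(β)|² = (-0.097353)² = 0.009478 (the z-rotation phases have unit modulus)

P=0.0095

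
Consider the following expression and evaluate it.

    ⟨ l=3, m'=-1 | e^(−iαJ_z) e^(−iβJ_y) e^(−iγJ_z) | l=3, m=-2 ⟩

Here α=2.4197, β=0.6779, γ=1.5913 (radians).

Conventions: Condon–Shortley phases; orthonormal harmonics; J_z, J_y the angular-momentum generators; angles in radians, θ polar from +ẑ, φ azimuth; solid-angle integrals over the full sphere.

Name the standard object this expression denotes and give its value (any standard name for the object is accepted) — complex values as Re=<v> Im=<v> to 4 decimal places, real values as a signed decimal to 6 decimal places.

Wigner D-matrix element, Re=-0.4580 Im=0.3711

This is a Wigner D-matrix element — the rotation-matrix element ⟨l m'| R(α,β,γ) |l m⟩ in the angular-momentum basis.
First d^3_{-1,-2}(β=0.6779), then the phase factors e^{-i(-1)α} and e^{-i(-2)γ}:
With c≡cos(β/2)=0.943104 and s≡sin(β/2)=0.332497, N=[2·24·1·120]^{1/2}=75.894664
k: max(0,(-2)−(-1))=0 … min(3+(-2),3−(-1))=1
  k=0: (−1)^1·75.8947/(24)·0.9431^5·0.3325^1 = -0.784488
  k=1: (−1)^2·75.8947/(12)·0.9431^3·0.3325^3 = +0.195017
d^3_{-1,-2}(0.6779) = -0.784488 +0.195017 = -0.589471
Attach z-rotation phases: D = e^{-i(-1)(2.4197)}·(-0.589471)·e^{-i(-2)(1.5913)} = -0.458028+0.371061i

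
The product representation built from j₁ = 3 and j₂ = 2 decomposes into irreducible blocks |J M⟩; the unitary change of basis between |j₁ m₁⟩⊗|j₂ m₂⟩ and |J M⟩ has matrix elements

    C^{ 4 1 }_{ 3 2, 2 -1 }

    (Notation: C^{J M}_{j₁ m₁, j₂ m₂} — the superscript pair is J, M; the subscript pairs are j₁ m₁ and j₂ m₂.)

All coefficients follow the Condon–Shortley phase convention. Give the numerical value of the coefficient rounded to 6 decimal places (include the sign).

√[9·1!5!3!/10! · 5!1!1!3!5!3!] = √(6480/7)
  +(−1)^0/∏(0,1,1,1,4,2)! = 1/48  (running 1/48)
  +(−1)^1/∏(1,0,0,0,5,3)! = -1/720  (running 7/360)
⟨..|..⟩ = √(6480/7)·(7/360) = +0.591608

+√(7/20) ≈ +0.591608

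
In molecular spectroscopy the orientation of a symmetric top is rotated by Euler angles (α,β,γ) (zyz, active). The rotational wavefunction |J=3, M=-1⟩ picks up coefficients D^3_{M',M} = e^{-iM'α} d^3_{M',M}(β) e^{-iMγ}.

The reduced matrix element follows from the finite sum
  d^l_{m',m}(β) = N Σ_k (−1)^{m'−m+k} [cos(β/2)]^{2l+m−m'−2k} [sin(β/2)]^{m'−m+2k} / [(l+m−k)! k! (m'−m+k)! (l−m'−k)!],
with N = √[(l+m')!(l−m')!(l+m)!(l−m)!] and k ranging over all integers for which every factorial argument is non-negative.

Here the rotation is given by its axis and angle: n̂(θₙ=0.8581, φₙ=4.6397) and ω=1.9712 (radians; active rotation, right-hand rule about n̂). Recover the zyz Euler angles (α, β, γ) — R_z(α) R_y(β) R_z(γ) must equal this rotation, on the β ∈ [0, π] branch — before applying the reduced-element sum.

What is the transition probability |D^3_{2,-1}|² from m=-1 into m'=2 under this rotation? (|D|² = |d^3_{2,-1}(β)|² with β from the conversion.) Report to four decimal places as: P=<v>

Axis–angle → zyz. n̂ = (sinθₙcosφₙ, sinθₙsinφₙ, cosθₙ) = (-0.054948, -0.754604, +0.653876), ω = 1.9712.
R = I cosω + sinω [n̂]ₓ + (1−cosω) n̂n̂ᵀ gives
  R = [-0.385594, -0.544531, -0.744851; +0.659783, +0.401593, -0.635145; +0.644983, -0.736349, +0.204420]
β = atan2(√(R₁₃²+R₂₃²), R₃₃) = 1.364925; α = atan2(R₂₃, R₁₃) mod 2π = 3.847660; γ = atan2(R₃₂, −R₃₁) mod 2π = 3.993038
Split into d^3_{2,-1}(β=1.3649) × two z-phases.
With c≡cos(β/2)=0.776022 and s≡sin(β/2)=0.630706, N=[120·1·2·24]^{1/2}=75.894664
The bounds max(0,m−m')=0 and min(l+m,l−m')=1 give 2 terms
  k=0: (−1)^3·75.8947/(12)·0.7760^3·0.6307^3 = -0.741537
  k=1: (−1)^4·75.8947/(24)·0.7760^1·0.6307^5 = +0.244911
d^3_{2,-1}(1.3649) = -0.741537 +0.244911 = -0.496626
|D^3_{2,-1}|² = |d^3_{2,-1}(β)|² = (-0.496626)² = 0.246637 (the z-rotation phases have unit modulus)

P=0.2466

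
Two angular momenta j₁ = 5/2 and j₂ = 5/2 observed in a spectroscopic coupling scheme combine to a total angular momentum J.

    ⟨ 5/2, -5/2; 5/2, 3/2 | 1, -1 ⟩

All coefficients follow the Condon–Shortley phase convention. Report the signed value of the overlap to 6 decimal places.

j₁+j₂−J=4  J+j₁−j₂=1  J−j₁+j₂=1  j₁+j₂+J+1=7
(j₁±m₁, j₂±m₂, J±M) = (0,5,4,1,0,2)
P² = 576/7
sum k=4..4:
  [4] +1/24 = 1/24
S = 1/24
C² = P²·S² = 1/7 ; C = +0.377964

+0.377964  (= +√(1/7))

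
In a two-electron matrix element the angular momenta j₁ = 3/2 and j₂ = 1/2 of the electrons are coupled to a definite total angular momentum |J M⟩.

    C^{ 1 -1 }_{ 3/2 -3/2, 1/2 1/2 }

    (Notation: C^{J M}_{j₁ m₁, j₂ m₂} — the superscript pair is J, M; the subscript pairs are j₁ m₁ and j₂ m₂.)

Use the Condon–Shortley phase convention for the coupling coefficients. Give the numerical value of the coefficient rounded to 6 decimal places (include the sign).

-0.866025

j₁+j₂−J=1  J+j₁−j₂=2  J−j₁+j₂=0  j₁+j₂+J+1=4
(j₁±m₁, j₂±m₂, J±M) = (0,3,1,0,0,2)
P² = 3
sum k=1..1:
  [1] −1/2 = -1/2
S = -1/2
C² = P²·S² = 3/4 ; C = -0.866025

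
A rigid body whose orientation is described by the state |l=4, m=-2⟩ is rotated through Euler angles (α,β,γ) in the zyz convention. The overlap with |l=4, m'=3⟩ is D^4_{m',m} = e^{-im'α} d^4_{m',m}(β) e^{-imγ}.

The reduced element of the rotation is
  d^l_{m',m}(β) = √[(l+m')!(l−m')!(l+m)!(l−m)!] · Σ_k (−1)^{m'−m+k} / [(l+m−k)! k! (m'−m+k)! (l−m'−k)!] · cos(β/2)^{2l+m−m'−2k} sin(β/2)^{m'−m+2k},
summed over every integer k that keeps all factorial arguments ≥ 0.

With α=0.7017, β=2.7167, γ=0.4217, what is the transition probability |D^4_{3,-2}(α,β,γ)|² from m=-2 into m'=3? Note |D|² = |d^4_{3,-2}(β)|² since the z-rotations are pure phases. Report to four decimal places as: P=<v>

P=0.3352

D^4_{3,-2}(0.7017,2.7167,0.4217) = e^{-i·3·0.7017}·d^4_{3,-2}(2.7167)·e^{-i·-2·0.4217}. Compute d first:
c=cos(2.716700/2)=0.210852, s=sin(2.716700/2)=0.977518; N=√[5040·1·2·720]=2693.993318
The bounds max(0,m−m')=0 and min(l+m,l−m')=1 give 2 terms
  k=0: (−1)^5·2693.9933/(240)·0.2109^3·0.9775^5 = -0.093916
  k=1: (−1)^6·2693.9933/(720)·0.2109^1·0.9775^7 = +0.672845
d^4_{3,-2}(2.7167) = -0.093916 +0.672845 = +0.578928
|D^4_{3,-2}|² = |d^4_{3,-2}(β)|² = (+0.578928)² = 0.335158 (the z-rotation phases have unit modulus)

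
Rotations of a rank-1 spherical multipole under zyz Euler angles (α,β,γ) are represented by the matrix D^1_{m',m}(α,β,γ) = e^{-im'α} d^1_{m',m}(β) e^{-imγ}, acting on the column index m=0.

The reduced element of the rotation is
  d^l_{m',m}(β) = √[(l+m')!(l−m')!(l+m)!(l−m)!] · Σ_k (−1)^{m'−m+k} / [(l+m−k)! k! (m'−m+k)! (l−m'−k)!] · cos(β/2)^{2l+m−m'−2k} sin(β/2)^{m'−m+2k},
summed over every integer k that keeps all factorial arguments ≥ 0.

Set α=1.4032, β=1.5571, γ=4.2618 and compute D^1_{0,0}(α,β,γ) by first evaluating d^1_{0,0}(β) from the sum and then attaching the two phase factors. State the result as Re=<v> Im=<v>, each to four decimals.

Re=0.0137 Im=0.0000

D^1_{0,0}(1.4032,1.5571,4.2618) = e^{-i·0·1.4032}·d^1_{0,0}(1.5571)·e^{-i·0·4.2618}. Compute d first:
With c≡cos(β/2)=0.711933 and s≡sin(β/2)=0.702248, N=[1·1·1·1]^{1/2}=1.000000
k: max(0,(0)−(0))=0 … min(1+(0),1−(0))=1
  k=0: (−1)^0·1.0000/(1)·0.7119^2·0.7022^0 = +0.506848
  k=1: (−1)^1·1.0000/(1)·0.7119^0·0.7022^2 = -0.493152
d^1_{0,0}(1.5571) = +0.506848 -0.493152 = +0.013696
D = (+1.000000+0.000000i)·(+0.013696)·(+1.000000+0.000000i) = +0.013696+0.000000i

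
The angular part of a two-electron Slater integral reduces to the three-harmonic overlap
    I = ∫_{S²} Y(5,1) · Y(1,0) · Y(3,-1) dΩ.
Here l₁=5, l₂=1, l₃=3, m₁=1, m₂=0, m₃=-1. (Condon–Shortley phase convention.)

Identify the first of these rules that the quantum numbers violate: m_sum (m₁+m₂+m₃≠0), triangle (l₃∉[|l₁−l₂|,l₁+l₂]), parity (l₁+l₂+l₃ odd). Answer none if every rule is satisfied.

triangle

Σmᵢ = 0  ✓
l₃∈[|l₁−l₂|,l₁+l₂]=[4,6] required, l₃=3 fails  ✗
Σlᵢ = 9 ⇒ odd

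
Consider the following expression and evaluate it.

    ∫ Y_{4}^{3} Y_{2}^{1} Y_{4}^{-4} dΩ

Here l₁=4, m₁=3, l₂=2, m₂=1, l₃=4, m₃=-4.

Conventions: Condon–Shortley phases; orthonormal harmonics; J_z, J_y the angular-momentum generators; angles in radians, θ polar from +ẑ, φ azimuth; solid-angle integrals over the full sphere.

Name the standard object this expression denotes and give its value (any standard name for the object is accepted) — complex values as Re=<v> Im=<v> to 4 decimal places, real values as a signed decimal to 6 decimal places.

This is a Gaunt coefficient — the integral of a triple product of spherical harmonics over the sphere.
m-sum 0 ✓  L=10 even ✓  2≤4≤6 ✓
Π(2lᵢ+1) = 9×5×9 = 405
triangle coeff Δ(4,2,4) = 1/13860
Σ_t [0,2]: t=0:+1/192 t=1:−1/36 t=2:+1/192 = -5/288
(3j)²=20/693 [(4 2 4; 0 0 0)], sign=-1
Σ_t [1,1]: t=1:−1/1440 = -1/1440
(3j)²=7/165 [(4 2 4; 3 1 -4)], sign=-1
⇒ 4πI² = 60/121
I = (+1)√(60/121/(4π)) = 0.19864517

Gaunt coefficient, +0.198645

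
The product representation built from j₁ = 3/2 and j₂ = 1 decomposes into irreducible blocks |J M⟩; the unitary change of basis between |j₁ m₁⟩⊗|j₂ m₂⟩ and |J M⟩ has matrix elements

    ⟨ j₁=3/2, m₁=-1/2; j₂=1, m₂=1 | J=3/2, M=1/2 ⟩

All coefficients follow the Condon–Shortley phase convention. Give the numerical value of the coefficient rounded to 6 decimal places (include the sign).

triangle: 1!×2!×1!/5! = 2/120
(j±m)!: 1!×2!×2!×0!×2!×1! = 8
prefactor² = (2J+1)×Δ×N² = 8/15
  k=1: −1/(1!×0!×1!×1!×1!×0!) = -1
Σ = -1  ⇒  CG² = 8/15×(-1)² = 8/15
CG = −√(8/15) = -0.730297

−√(8/15) ≈ -0.730297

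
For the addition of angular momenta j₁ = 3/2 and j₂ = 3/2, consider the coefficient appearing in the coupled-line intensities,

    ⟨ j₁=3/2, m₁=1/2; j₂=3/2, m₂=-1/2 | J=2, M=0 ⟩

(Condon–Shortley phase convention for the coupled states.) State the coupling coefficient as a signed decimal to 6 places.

+√(1/4) ≈ +0.500000

triangle: 1!*2!*2!/6! = 4/720
(j±m)!: 2!*1!*1!*2!*2!*2! = 16
prefactor² = (2J+1)*Δ*N² = 4/9
  k=0: +1/(0!*1!*1!*1!*1!*1!) = 1
  k=1: −1/(1!*0!*0!*0!*2!*2!) = -1/4
Σ = 3/4  ⇒  CG² = 4/9*(3/4)² = 1/4
CG = +√(1/4) = +0.500000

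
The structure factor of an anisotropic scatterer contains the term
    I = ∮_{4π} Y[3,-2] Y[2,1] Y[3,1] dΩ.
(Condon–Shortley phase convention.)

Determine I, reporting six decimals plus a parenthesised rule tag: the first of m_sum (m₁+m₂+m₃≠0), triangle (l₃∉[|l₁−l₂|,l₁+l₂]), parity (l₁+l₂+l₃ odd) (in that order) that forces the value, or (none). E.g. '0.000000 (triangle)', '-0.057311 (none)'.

0.162868 (none)

m-sum 0 ✓  L=8 even ✓  1≤3≤5 ✓
Π(2lᵢ+1) = 7×5×7 = 245
triangle coeff Δ(3,2,3) = 1/3780
Σ_t [0,2]: t=0:+1/24 t=1:−1/4 t=2:+1/24 = -1/6
(3j)²=4/105 [(3 2 3; 0 0 0)], sign=+1
Σ_t [1,2]: t=1:−1/48 t=2:+1/12 = 1/16
(3j)²=1/28 [(3 2 3; -2 1 1)], sign=+1
⇒ 4πI² = 1/3
I = (+1)√(1/3/(4π)) = 0.16286750
No selection rule forces the value: the integral is nonzero (none).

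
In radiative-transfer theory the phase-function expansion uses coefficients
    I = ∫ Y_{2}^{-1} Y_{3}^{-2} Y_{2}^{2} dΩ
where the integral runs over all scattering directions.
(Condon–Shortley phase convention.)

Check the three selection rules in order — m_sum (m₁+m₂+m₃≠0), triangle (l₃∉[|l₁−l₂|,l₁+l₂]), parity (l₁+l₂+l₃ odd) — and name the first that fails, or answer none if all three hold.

Σmᵢ = -1  ✗
l₃∈[|l₁−l₂|,l₁+l₂]=[1,5], have l₃=2
Σlᵢ = 7 ⇒ odd

m_sum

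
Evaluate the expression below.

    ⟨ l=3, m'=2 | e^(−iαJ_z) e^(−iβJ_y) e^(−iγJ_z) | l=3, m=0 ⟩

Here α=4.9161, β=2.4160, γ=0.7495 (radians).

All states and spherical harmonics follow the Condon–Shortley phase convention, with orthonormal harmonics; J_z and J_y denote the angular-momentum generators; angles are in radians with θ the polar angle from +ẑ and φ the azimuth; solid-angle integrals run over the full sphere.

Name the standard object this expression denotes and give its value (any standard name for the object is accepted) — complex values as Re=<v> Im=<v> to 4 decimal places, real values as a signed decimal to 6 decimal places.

This is a Wigner D-matrix element — the rotation-matrix element ⟨l m'| R(α,β,γ) |l m⟩ in the angular-momentum basis.
D^3_{2,0}(4.9161,2.4160,0.7495) = e^{-i·2·4.9161}·d^3_{2,0}(2.4160)·e^{-i·0·0.7495}. Compute d first:
Half-angle: c=0.354890, s=0.934908. N=√(120·1·6·6)=65.726707
k∈{0,1} keeps every argument non-negative
  k=0: (−1)^2·65.7267/(12)·0.3549^4·0.9349^2 = +0.075940
  k=1: (−1)^3·65.7267/(12)·0.3549^2·0.9349^4 = -0.527016
d^3_{2,0}(2.4160) = +0.075940 -0.527016 = -0.451075
Phases: e^{-i·(2)·4.9161}=-0.918145+0.396244i, e^{-i·(0)·0.7495}=+1.000000+0.000000i ⇒ D=+0.414153-0.178736i

Wigner D-matrix element, Re=0.4142 Im=-0.1787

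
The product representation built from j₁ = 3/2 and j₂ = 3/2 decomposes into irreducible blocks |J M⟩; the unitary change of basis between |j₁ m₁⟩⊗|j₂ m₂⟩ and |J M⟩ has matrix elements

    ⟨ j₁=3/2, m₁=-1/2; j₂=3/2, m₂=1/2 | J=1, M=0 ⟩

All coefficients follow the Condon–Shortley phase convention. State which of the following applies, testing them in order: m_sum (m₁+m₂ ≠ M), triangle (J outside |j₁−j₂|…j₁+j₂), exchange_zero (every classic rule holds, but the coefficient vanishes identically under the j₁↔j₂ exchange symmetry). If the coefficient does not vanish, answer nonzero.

m-sum: m₁+m₂ = -1/2+1/2 = 0, M = 0  ✓
triangle: |j₁−j₂| = 0 ≤ J = 1 ≤ j₁+j₂ = 3  ✓
exchange: j₁≠j₂ or m₁≠m₂ — the exchange symmetry imposes no constraint here
value check: CG = −√(1/20) = -0.223607 ≠ 0

nonzero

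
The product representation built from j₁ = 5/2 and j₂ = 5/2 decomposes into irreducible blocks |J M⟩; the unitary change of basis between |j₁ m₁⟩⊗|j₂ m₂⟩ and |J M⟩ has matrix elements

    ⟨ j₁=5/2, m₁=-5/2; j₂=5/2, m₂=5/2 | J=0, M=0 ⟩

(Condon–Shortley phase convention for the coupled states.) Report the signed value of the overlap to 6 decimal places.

j₁+j₂−J=5  J+j₁−j₂=0  J−j₁+j₂=0  j₁+j₂+J+1=6
(j₁±m₁, j₂±m₂, J±M) = (0,5,5,0,0,0)
P² = 2400
sum k=5..5:
  [5] −1/120 = -1/120
S = -1/120
C² = P²·S² = 1/6 ; C = -0.408248

-0.408248  (= −√(1/6))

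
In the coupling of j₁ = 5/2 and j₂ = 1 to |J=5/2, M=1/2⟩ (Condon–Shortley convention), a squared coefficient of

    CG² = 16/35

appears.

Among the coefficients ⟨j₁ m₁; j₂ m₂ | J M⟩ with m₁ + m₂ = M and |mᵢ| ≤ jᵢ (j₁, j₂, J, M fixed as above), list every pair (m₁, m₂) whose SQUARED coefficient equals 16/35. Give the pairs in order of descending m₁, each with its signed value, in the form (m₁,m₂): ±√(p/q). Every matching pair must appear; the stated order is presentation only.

(3/2,-1): +√(16/35)

Admissible pairs with m₁+m₂ = M = 1/2: (-1/2,1), (1/2,0), (3/2,-1)
  (m₁,m₂)=(3/2,-1): CG² = 16/35, CG = +√(16/35)   ← matches the target
  (m₁,m₂)=(1/2,0): CG² = 1/35, CG = +√(1/35)
  (m₁,m₂)=(-1/2,1): CG² = 18/35, CG = −√(18/35)
Pairs with CG² = 16/35: (3/2,-1): +√(16/35)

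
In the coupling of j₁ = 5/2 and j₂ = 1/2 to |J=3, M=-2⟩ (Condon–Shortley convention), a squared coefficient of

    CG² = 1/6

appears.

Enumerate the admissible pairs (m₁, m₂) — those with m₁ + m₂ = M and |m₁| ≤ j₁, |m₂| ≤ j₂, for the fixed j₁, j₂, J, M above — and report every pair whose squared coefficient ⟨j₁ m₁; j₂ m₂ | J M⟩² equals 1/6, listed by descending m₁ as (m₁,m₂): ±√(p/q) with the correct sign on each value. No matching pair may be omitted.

(-5/2,1/2): +√(1/6)

Admissible pairs with m₁+m₂ = M = -2: (-5/2,1/2), (-3/2,-1/2)
  (m₁,m₂)=(-3/2,-1/2): CG² = 5/6, CG = +√(5/6)
  (m₁,m₂)=(-5/2,1/2): CG² = 1/6, CG = +√(1/6)   ← matches the target
Pairs with CG² = 1/6: (-5/2,1/2): +√(1/6)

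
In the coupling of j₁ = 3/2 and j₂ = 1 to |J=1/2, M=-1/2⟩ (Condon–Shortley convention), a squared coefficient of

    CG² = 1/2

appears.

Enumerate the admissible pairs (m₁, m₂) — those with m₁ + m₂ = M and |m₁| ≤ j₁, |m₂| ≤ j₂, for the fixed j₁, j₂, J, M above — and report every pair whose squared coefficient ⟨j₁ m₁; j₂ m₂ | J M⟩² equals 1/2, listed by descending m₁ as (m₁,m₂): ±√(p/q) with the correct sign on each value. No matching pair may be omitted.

(-3/2,1): +√(1/2)

Admissible pairs with m₁+m₂ = M = -1/2: (-3/2,1), (-1/2,0), (1/2,-1)
  (m₁,m₂)=(1/2,-1): CG² = 1/6, CG = +√(1/6)
  (m₁,m₂)=(-1/2,0): CG² = 1/3, CG = −√(1/3)
  (m₁,m₂)=(-3/2,1): CG² = 1/2, CG = +√(1/2)   ← matches the target
Pairs with CG² = 1/2: (-3/2,1): +√(1/2)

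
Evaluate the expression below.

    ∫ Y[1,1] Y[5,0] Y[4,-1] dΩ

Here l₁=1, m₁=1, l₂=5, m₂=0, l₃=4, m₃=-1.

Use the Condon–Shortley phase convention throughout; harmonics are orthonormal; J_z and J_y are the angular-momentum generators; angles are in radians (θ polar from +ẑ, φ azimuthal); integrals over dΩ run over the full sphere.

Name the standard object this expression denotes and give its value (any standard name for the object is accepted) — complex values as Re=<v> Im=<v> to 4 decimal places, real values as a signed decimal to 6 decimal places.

This is a Gaunt coefficient — the integral of a triple product of spherical harmonics over the sphere.
Checks pass: Σm=0; 10 even; l₃=4∈[4,6].
(2·1+1)(2·5+1)(2·4+1) = 297
Δ: 2! 0! 8! / 11! → 1/495
sum: t=1:−1/576 = -1/576
3j²(1 5 4; 0 0 0) = Δ·Π!·Σ² = 5/99  (sign -1)
sum: t=0:+1/1440 = 1/1440
3j²(1 5 4; 1 0 -1) = Δ·Π!·Σ² = 2/99  (sign -1)
combine: 4πI² = 297·5/99·2/99 = 10/33
take √, sign +1: I = 0.15528807

Gaunt coefficient, +0.155288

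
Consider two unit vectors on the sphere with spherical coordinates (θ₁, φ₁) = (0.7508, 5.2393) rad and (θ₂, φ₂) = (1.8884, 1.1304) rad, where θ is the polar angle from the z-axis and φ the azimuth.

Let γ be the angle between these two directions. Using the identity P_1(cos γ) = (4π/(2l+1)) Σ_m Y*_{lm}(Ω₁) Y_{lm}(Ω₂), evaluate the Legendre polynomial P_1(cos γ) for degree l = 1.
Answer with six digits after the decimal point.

Addition theorem: P_1(cos γ) = (4π/3) Σ_m Y*_{lm}(Ω₁) Y_{lm}(Ω₂), m = −1…1:
  m=-1: Y*=(0.118528, -0.203734)  Y=(0.139917, -0.296897)  product (-0.043904, -0.063697)
  m=+0: Y*=(0.357238, -0.000000)  Y=(-0.152586, 0.000000)  product (-0.054510, 0.000000)
  m=+1: Y*=(-0.118528, -0.203734)  Y=(-0.139917, -0.296897)  product (-0.043904, 0.063697)
Σ over m = (-0.142318, 0.000000); ×(4π/3) → (-0.596140, 0.000000). Real part: -0.596140

-0.596140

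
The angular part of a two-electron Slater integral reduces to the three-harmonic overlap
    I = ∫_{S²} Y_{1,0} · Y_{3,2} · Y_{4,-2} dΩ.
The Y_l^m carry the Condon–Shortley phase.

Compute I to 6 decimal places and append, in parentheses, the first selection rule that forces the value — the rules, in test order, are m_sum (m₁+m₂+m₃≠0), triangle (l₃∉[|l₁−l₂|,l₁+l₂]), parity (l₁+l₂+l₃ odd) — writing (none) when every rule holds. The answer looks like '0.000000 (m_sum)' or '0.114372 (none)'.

Rules hold: Σm=0, L=8 even, 2≤4≤4.
N = 3·7·9 = 189
Δ = 0!·2!·6!/9! = 1/252
Racah Σ t=0..0: t=0:+1/36 = 1/36
⇒ 3j(1 3 4; 0 0 0)² = 4/63, sgn +1
Racah Σ t=0..0: t=0:+1/120 = 1/120
⇒ 3j(1 3 4; 0 2 -2)² = 1/21, sgn +1
4πI² = N·(3j₀)²·(3jₘ)² = 4/7
I = +1·√(0.571429/4π) = 0.21324362
No selection rule forces the value: the integral is nonzero (none).

0.213244 (none)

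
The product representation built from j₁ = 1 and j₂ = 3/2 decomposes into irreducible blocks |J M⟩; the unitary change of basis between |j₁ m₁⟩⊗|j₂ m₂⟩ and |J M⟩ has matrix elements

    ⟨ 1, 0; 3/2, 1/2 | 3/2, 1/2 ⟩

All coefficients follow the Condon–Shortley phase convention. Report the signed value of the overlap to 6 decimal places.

√[4·1!1!2!/5! · 1!1!2!1!2!1!] = √(4/15)
  +(−1)^0/∏(0,1,1,2,0,0)! = 1/2  (running 1/2)
  +(−1)^1/∏(1,0,0,1,1,1)! = -1  (running -1/2)
⟨..|..⟩ = √(4/15)·(-1/2) = -0.258199

-0.258199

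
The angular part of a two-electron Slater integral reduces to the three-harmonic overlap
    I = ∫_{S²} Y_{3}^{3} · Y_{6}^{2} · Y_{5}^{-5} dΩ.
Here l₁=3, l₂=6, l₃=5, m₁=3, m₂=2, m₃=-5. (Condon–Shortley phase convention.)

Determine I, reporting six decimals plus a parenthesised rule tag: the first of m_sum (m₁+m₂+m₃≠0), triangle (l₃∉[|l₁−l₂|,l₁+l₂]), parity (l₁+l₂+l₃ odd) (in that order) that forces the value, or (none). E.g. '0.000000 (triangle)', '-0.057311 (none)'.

-0.036034 (none)

m-sum 0 ✓  L=14 even ✓  3≤5≤9 ✓
Π(2lᵢ+1) = 7×13×11 = 1001
triangle coeff Δ(3,6,5) = 1/675675
Σ_t [1,3]: t=1:−1/8640 t=2:+1/2304 t=3:−1/8640 = 7/34560
(3j)²=7/429 [(3 6 5; 0 0 0)], sign=-1
Σ_t [0,0]: t=0:+1/1935360 = 1/1935360
(3j)²=1/1001 [(3 6 5; 3 2 -5)], sign=+1
⇒ 4πI² = 7/429
I = (-1)√(7/429/(4π)) = -0.03603425
No selection rule forces the value: the integral is nonzero (none).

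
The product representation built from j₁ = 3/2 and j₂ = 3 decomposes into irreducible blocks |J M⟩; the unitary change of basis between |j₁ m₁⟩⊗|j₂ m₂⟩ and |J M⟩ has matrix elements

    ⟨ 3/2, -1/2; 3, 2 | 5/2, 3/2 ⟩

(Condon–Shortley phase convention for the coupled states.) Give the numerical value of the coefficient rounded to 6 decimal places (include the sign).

triangle: 2!×1!×4!/8! = 48/40320
(j±m)!: 1!×2!×5!×1!×4!×1! = 5760
prefactor² = (2J+1)×Δ×N² = 288/7
  k=1: −1/(1!×1!×1!×4!×0!×0!) = -1/24
  k=2: +1/(2!×0!×0!×3!×1!×1!) = 1/12
Σ = 1/24  ⇒  CG² = 288/7×(1/24)² = 1/14
CG = +√(1/14) = +0.267261

+√(1/14) ≈ +0.267261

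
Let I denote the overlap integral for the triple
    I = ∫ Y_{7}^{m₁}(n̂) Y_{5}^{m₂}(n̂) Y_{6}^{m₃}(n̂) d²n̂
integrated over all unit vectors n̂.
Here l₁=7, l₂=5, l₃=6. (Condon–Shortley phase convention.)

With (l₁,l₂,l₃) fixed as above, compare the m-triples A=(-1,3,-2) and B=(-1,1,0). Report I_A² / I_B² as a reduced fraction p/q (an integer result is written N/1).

l's match ⇒ only the (l;m) 3-j factors differ between A and B.
A: triangle coeff Δ(7,5,6) = 1/174594420; Σ_t [4,6]: t=4:+1/663552 t=5:−1/518400 t=6:+1/4147200 = -1/5529600; (3j)²=98/230945 [(7 5 6; -1 3 -2)], sign=-1
B: triangle coeff Δ(7,5,6) = 1/174594420; Σ_t [2,6]: t=2:+1/1658880 t=3:−1/155520 t=4:+1/110592 t=5:−1/518400 t=6:+1/24883200 = 11/8294400; (3j)²=11/4199 [(7 5 6; -1 1 0)], sign=+1
I_A²/I_B² = (98/230945)/(11/4199) = 98/605

98/605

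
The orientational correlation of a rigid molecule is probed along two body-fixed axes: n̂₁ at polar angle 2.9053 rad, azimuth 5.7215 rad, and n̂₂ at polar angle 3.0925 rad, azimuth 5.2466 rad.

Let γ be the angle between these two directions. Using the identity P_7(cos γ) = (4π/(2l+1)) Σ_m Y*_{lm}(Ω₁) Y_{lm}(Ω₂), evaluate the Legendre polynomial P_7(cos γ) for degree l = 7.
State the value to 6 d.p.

Summing Y*_{l m}(θ₁,φ₁)·Y_{l m}(θ₂,φ₂) over m ∈ [−7, 7]; prefactor 4π/(2·7+1) = 0.837758:
  [-7]  conj(Y_{7,-7})(Ω₁) = -0.000014+0.000014i ; Y_{7,-7}(Ω₂) = +0.000000+0.000000i ; Δ = -0.000000-0.000000i
  [-6]  conj(Y_{7,-6})(Ω₁) = +0.000292-0.000068i ; Y_{7,-6}(Ω₂) = -0.000000+0.000000i ; Δ = -0.000000+0.000000i
  [-5]  conj(Y_{7,-5})(Ω₁) = -0.002752-0.000952i ; Y_{7,-5}(Ω₂) = +0.000001-0.000001i ; Δ = -0.000000+0.000000i
  [-4]  conj(Y_{7,-4})(Ω₁) = +0.012451+0.015525i ; Y_{7,-4}(Ω₂) = +0.000023+0.000036i ; Δ = -0.000000+0.000001i
  [-3]  conj(Y_{7,-3})(Ω₁) = -0.011064-0.096412i ; Y_{7,-3}(Ω₂) = -0.001038+0.000033i ; Δ = +0.000015+0.000100i
  [-2]  conj(Y_{7,-2})(Ω₁) = -0.139879+0.291484i ; Y_{7,-2}(Ω₂) = +0.008621-0.015692i ; Δ = +0.003368+0.004708i
  [-1]  conj(Y_{7,-1})(Ω₁) = +0.539546-0.339536i ; Y_{7,-1}(Ω₂) = +0.100489+0.169863i ; Δ = +0.111893+0.057529i
  [+0]  conj(Y_{7,0})(Ω₁) = -0.390088-0.000000i ; Y_{7,0}(Ω₂) = -1.055991+0.000000i ; Δ = +0.411929+0.000000i
  [+1]  conj(Y_{7,1})(Ω₁) = -0.539546-0.339536i ; Y_{7,1}(Ω₂) = -0.100489+0.169863i ; Δ = +0.111893-0.057529i
  [+2]  conj(Y_{7,2})(Ω₁) = -0.139879-0.291484i ; Y_{7,2}(Ω₂) = +0.008621+0.015692i ; Δ = +0.003368-0.004708i
  [+3]  conj(Y_{7,3})(Ω₁) = +0.011064-0.096412i ; Y_{7,3}(Ω₂) = +0.001038+0.000033i ; Δ = +0.000015-0.000100i
  [+4]  conj(Y_{7,4})(Ω₁) = +0.012451-0.015525i ; Y_{7,4}(Ω₂) = +0.000023-0.000036i ; Δ = -0.000000-0.000001i
  [+5]  conj(Y_{7,5})(Ω₁) = +0.002752-0.000952i ; Y_{7,5}(Ω₂) = -0.000001-0.000001i ; Δ = -0.000000-0.000000i
  [+6]  conj(Y_{7,6})(Ω₁) = +0.000292+0.000068i ; Y_{7,6}(Ω₂) = -0.000000-0.000000i ; Δ = -0.000000-0.000000i
  [+7]  conj(Y_{7,7})(Ω₁) = +0.000014+0.000014i ; Y_{7,7}(Ω₂) = -0.000000+0.000000i ; Δ = -0.000000+0.000000i
Total Σ_m = +0.642480+0.000000i. Multiply by 0.837758: +0.538242+0.000000i. P_7(cos γ) = 0.538242

0.538242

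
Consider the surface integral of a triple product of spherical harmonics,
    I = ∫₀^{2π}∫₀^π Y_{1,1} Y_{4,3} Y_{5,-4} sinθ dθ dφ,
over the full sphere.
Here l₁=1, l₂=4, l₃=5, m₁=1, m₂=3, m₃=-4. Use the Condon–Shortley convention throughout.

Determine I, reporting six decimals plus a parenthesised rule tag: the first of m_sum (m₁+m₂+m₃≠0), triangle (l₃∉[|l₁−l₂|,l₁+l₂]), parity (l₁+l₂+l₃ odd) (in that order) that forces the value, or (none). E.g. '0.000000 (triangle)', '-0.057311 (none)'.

0.294638 (none)

m-sum 0 ✓  L=10 even ✓  3≤5≤5 ✓
Π(2lᵢ+1) = 3×9×11 = 297
triangle coeff Δ(1,4,5) = 1/495
Σ_t [0,0]: t=0:+1/576 = 1/576
(3j)²=5/99 [(1 4 5; 0 0 0)], sign=-1
Σ_t [0,0]: t=0:+1/10080 = 1/10080
(3j)²=4/55 [(1 4 5; 1 3 -4)], sign=-1
⇒ 4πI² = 12/11
I = (+1)√(12/11/(4π)) = 0.29463840
No selection rule forces the value: the integral is nonzero (none).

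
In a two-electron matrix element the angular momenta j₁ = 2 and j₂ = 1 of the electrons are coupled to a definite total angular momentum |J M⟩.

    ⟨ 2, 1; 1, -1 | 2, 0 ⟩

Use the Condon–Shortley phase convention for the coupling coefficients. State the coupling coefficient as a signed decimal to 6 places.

triangle: 1!·3!·1!/6! = 6/720
(j±m)!: 3!·1!·0!·2!·2!·2! = 48
prefactor² = (2J+1)·Δ·N² = 2
  k=0: +1/(0!·1!·1!·0!·2!·1!) = 1/2
Σ = 1/2  ⇒  CG² = 2·(1/2)² = 1/2
CG = +√(1/2) = +0.707107

+√(1/2) = +0.707107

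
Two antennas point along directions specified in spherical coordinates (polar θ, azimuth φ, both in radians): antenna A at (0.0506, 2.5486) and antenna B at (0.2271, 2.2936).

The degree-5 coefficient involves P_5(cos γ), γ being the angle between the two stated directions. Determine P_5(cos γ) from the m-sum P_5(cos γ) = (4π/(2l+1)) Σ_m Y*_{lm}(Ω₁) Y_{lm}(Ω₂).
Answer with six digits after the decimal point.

0.774440

Summing Y*_{l m}(θ₁,φ₁)·Y_{l m}(θ₂,φ₂) over m ∈ [−5, 5]; prefactor 4π/(2·5+1) = 1.142397:
  term(m=-5) = +0.000000+0.000000i   from Y*(Ω₁)=+0.000000+0.000000i, Y(Ω₂)=+0.000122+0.000239i
  term(m=-4) = +0.000000+0.000000i   from Y*(Ω₁)=-0.000007-0.000007i, Y(Ω₂)=-0.003560-0.000911i
  term(m=-3) = +0.000008+0.000007i   from Y*(Ω₁)=+0.000074+0.000349i, Y(Ω₂)=+0.024624-0.016760i
  term(m=-2) = +0.001165+0.000651i   from Y*(Ω₁)=+0.003238-0.007996i, Y(Ω₂)=-0.019314+0.153476i
  term(m=-1) = +0.059461+0.015500i   from Y*(Ω₁)=-0.106509+0.071776i, Y(Ω₂)=-0.316478-0.358802i
  term(m=+0) = +0.556641+0.000000i   from Y*(Ω₁)=+0.917721-0.000000i, Y(Ω₂)=+0.606547+0.000000i
  term(m=+1) = +0.059461-0.015500i   from Y*(Ω₁)=+0.106509+0.071776i, Y(Ω₂)=+0.316478-0.358802i
  term(m=+2) = +0.001165-0.000651i   from Y*(Ω₁)=+0.003238+0.007996i, Y(Ω₂)=-0.019314-0.153476i
  term(m=+3) = +0.000008-0.000007i   from Y*(Ω₁)=-0.000074+0.000349i, Y(Ω₂)=-0.024624-0.016760i
  term(m=+4) = +0.000000-0.000000i   from Y*(Ω₁)=-0.000007+0.000007i, Y(Ω₂)=-0.003560+0.000911i
  term(m=+5) = +0.000000-0.000000i   from Y*(Ω₁)=-0.000000+0.000000i, Y(Ω₂)=-0.000122+0.000239i
Total Σ_m = +0.677908+0.000000i. Multiply by 1.142397: +0.774440+0.000000i. P_5(cos γ) = 0.774440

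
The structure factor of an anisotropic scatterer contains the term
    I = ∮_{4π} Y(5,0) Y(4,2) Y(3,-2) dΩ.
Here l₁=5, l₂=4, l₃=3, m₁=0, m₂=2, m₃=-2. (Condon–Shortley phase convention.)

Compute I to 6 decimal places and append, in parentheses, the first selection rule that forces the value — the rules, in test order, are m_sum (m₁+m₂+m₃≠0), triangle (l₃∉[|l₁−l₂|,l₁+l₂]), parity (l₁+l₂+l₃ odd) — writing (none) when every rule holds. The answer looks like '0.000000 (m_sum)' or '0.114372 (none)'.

-0.171327 (none)

Rules hold: Σm=0, L=12 even, 1≤3≤9.
N = 11·9·7 = 693
Δ = 6!·4!·2!/13! = 1/180180
Racah Σ t=2..4: t=2:+1/576 t=3:−1/144 t=4:+1/576 = -1/288
⇒ 3j(5 4 3; 0 0 0)² = 20/1001, sgn +1
Racah Σ t=4..5: t=4:+1/576 t=5:−1/2880 = 1/720
⇒ 3j(5 4 3; 0 2 -2)² = 80/3003, sgn -1
4πI² = N·(3j₀)²·(3jₘ)² = 4800/13013
I = -1·√(0.368862/4π) = -0.17132746
No selection rule forces the value: the integral is nonzero (none).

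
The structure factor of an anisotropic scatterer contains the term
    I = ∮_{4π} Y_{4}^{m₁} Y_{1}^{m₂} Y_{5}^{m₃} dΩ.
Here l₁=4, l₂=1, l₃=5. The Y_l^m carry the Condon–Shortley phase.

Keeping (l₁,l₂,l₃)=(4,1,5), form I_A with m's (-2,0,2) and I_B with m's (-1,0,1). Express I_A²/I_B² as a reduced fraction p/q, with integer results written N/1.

Shared (l₁,l₂,l₃)=(4,1,5): N and (l;000)² cancel in I_A²/I_B².
A: Δ = 0!·8!·2!/11! = 1/495; Racah Σ t=0..0: t=0:+1/1440 = 1/1440; ⇒ 3j(4 1 5; -2 0 2)² = 7/165, sgn -1
B: Δ = 0!·8!·2!/11! = 1/495; Racah Σ t=0..0: t=0:+1/720 = 1/720; ⇒ 3j(4 1 5; -1 0 1)² = 8/165, sgn +1
I_A²/I_B² = (7/165)/(8/165) = 7/8

7/8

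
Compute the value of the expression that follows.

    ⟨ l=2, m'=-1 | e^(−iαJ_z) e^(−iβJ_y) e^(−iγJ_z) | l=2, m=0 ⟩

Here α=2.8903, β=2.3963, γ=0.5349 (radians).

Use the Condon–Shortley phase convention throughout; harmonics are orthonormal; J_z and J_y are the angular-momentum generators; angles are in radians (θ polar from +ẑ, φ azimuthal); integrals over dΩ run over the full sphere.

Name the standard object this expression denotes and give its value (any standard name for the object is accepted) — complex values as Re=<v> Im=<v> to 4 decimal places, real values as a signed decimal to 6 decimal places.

This is a Wigner D-matrix element — the rotation-matrix element ⟨l m'| R(α,β,γ) |l m⟩ in the angular-momentum basis.
First d^2_{-1,0}(β=2.3963), then the phase factors e^{-i(-1)α} and e^{-i(0)γ}:
Half-angle: c=0.364081, s=0.931367. N=√(1·6·2·2)=4.898979
Admissible k: 1..2 (factorial args all ≥0)
  k=1: (−1)^0·4.8990/(2)·0.3641^3·0.9314^1 = +0.110101
  k=2: (−1)^1·4.8990/(2)·0.3641^1·0.9314^3 = -0.720505
d^2_{-1,0}(2.3963) = +0.110101 -0.720505 = -0.610404
D = (-0.968592+0.248656i)·(-0.610404)·(+1.000000+0.000000i) = +0.591232-0.151781i

Wigner D-matrix element, Re=0.5912 Im=-0.1518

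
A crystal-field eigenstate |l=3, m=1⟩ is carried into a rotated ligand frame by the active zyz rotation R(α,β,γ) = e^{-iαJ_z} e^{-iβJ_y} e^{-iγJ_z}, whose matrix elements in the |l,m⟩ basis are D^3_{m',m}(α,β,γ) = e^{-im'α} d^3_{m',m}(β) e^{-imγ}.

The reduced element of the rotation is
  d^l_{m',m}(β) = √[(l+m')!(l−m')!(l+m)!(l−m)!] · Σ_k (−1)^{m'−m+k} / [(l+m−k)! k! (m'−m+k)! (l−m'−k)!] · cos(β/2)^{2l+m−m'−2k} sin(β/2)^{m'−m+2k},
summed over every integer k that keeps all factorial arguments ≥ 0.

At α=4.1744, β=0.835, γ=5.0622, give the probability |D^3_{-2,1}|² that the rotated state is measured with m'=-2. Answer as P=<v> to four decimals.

P=0.0843

First d^3_{-2,1}(β=0.8350), then the phase factors e^{-i(-2)α} and e^{-i(1)γ}:
Half-angle: c=0.914105, s=0.405476. N=√(1·120·24·2)=75.894664
k∈{3,4} keeps every argument non-negative
  k=3: (−1)^0·75.8947/(12)·0.9141^3·0.4055^3 = +0.322044
  k=4: (−1)^1·75.8947/(24)·0.9141^1·0.4055^5 = -0.031683
d^3_{-2,1}(0.8350) = +0.322044 -0.031683 = +0.290362
|D^3_{-2,1}|² = |d^3_{-2,1}(β)|² = (+0.290362)² = 0.084310 (the z-rotation phases have unit modulus)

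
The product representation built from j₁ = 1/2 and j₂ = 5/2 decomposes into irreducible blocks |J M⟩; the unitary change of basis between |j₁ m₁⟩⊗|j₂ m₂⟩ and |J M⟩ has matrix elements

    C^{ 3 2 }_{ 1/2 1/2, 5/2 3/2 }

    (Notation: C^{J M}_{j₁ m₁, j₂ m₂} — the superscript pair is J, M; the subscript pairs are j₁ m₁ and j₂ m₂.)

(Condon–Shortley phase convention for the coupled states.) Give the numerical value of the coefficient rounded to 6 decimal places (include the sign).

+0.912871

triangle: 0!*1!*5!/7! = 120/5040
(j±m)!: 1!*0!*4!*1!*5!*1! = 2880
prefactor² = (2J+1)*Δ*N² = 480
  k=0: +1/(0!*0!*0!*4!*1!*1!) = 1/24
Σ = 1/24  ⇒  CG² = 480*(1/24)² = 5/6
CG = +√(5/6) = +0.912871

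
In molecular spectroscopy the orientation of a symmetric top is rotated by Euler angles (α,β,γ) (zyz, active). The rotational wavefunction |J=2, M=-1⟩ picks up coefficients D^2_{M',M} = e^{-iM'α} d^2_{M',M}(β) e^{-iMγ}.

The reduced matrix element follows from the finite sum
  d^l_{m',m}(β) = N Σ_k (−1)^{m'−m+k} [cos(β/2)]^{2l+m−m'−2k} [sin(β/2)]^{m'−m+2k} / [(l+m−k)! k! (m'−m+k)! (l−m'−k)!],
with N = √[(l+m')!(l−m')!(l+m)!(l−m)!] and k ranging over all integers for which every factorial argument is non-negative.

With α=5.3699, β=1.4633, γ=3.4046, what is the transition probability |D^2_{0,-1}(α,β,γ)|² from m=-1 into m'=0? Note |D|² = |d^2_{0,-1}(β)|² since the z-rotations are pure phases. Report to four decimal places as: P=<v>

P=0.0171

D^2_{0,-1}(5.3699,1.4633,3.4046) = e^{-i·0·5.3699}·d^2_{0,-1}(1.4633)·e^{-i·-1·3.4046}. Compute d first:
With c≡cos(β/2)=0.744073 and s≡sin(β/2)=0.668098, N=[2·2·1·6]^{1/2}=4.898979
Admissible k: 0..1 (factorial args all ≥0)
  k=0: (−1)^1·4.8990/(2)·0.7441^3·0.6681^1 = -0.674160
  k=1: (−1)^2·4.8990/(2)·0.7441^1·0.6681^3 = +0.543516
d^2_{0,-1}(1.4633) = -0.674160 +0.543516 = -0.130644
|D^2_{0,-1}|² = |d^2_{0,-1}(β)|² = (-0.130644)² = 0.017068 (the z-rotation phases have unit modulus)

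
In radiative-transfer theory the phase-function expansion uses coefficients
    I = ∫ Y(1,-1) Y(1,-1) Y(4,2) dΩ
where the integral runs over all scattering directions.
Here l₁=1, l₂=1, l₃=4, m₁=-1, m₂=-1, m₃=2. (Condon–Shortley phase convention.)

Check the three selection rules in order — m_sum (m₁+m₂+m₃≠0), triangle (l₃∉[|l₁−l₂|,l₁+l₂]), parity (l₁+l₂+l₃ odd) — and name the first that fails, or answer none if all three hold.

azimuthal sum: -1 − 1 + 2 = 0  ✓
l₃ must lie in [0,2]; have l₃=4  ✗
L = 1 + 1 + 4 = 6 (even)

triangle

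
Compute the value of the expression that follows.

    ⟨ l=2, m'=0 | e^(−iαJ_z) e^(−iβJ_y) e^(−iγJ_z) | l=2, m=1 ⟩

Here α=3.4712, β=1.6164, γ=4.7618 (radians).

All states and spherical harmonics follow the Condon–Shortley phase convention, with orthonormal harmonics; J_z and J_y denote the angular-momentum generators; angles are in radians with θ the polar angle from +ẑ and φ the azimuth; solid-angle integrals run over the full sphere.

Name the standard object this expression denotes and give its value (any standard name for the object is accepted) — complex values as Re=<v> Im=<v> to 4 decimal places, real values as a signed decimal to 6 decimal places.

This is a Wigner D-matrix element — the rotation-matrix element ⟨l m'| R(α,β,γ) |l m⟩ in the angular-momentum basis.
First d^2_{0,1}(β=1.6164), then the phase factors e^{-i(0)α} and e^{-i(1)γ}:
Half-angle: c=0.690801, s=0.723045. N=√(2·2·6·1)=4.898979
k∈{1,2} keeps every argument non-negative
  k=1: (−1)^0·4.8990/(2)·0.6908^3·0.7230^1 = +0.583848
  k=2: (−1)^1·4.8990/(2)·0.6908^1·0.7230^3 = -0.639624
d^2_{0,1}(1.6164) = +0.583848 -0.639624 = -0.055775
Phases: e^{-i·(0)·3.4712}=+1.000000+0.000000i, e^{-i·(1)·4.7618}=+0.049391+0.998780i ⇒ D=-0.002755-0.055707i

Wigner D-matrix element, Re=-0.0028 Im=-0.0557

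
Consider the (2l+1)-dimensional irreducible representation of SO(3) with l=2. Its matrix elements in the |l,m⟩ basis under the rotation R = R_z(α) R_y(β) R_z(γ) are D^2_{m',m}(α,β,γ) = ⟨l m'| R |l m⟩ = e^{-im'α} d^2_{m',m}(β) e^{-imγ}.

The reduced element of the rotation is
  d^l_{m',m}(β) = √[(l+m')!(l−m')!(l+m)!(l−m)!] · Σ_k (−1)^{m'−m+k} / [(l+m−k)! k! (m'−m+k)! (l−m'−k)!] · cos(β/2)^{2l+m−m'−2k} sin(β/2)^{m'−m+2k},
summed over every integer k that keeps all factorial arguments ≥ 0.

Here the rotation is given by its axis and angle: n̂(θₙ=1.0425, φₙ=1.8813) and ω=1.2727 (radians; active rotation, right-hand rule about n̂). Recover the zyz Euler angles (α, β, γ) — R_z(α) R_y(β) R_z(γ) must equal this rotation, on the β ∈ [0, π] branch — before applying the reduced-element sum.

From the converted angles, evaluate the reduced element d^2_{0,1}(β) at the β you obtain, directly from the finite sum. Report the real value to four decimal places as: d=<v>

Axis–angle → zyz. n̂ = (sinθₙcosφₙ, sinθₙsinφₙ, cosθₙ) = (-0.263883, +0.822366, +0.504063), ω = 1.2727.
R = I cosω + sinω [n̂]ₓ + (1−cosω) n̂n̂ᵀ gives
  R = [+0.342884, -0.635105, +0.692150; +0.328559, +0.771361, +0.545023; -0.880045, +0.040533, +0.473157]
β = atan2(√(R₁₃²+R₂₃²), R₃₃) = 1.077926; α = atan2(R₂₃, R₁₃) mod 2π = 0.667032; γ = atan2(R₃₂, −R₃₁) mod 2π = 0.046025
d^2_{0,1}(β=1.0779) via the finite sum:
c=cos(1.077926/2)=0.858241, s=sin(1.077926/2)=0.513246; N=√[2·2·6·1]=4.898979
k: max(0,(1)−(0))=1 … min(2+(1),2−(0))=2
  k=1: (−1)^0·4.8990/(2)·0.8582^3·0.5132^1 = +0.794749
  k=2: (−1)^1·4.8990/(2)·0.8582^1·0.5132^3 = -0.284225
d^2_{0,1}(1.0779) = +0.794749 -0.284225 = +0.510524

d=0.5105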